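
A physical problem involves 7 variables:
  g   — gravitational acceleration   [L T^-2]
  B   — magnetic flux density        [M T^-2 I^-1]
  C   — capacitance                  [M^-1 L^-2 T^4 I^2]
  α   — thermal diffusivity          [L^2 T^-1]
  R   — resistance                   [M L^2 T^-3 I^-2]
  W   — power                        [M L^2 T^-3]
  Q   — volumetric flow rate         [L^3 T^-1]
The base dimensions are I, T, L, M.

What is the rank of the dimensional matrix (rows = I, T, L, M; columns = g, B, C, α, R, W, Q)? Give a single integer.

Dimensional matrix (I×T×L×M by g×B×C×α×R×W×Q):
  I: [ 0 -1  2  0 -2  0  0]
  T: [-2 -2  4 -1 -3 -3 -1]
  L: [ 1  0 -2  2  2  2  3]
  M: [ 0  1 -1  0  1  1  0]
Row reduction gives pivot columns g,B,C,α; rank = 4

4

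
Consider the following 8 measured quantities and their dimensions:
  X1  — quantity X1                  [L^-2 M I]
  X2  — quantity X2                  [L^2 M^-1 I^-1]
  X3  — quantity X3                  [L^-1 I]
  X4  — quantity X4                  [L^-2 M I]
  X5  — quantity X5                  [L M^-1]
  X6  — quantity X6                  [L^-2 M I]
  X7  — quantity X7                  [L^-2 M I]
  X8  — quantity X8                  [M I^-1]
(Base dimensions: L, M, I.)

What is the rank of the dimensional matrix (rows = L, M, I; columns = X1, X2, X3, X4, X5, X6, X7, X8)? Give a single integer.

2

Dimensional matrix (L×M×I by X1×X2×X3×X4×X5×X6×X7×X8):
  L: [-2  2 -1 -2  1 -2 -2  0]
  M: [ 1 -1  0  1 -1  1  1  1]
  I: [ 1 -1  1  1  0  1  1 -1]
Echelon form has 2 nonzero rows (pivots: X1,X3)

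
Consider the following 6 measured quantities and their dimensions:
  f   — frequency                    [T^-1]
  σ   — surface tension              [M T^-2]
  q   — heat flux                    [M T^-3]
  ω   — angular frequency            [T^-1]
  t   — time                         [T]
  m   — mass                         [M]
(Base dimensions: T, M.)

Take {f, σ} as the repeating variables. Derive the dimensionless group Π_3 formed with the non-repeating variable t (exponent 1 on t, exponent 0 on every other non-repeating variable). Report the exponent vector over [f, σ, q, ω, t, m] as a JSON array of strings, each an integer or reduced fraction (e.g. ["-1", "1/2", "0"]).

["1", "0", "0", "0", "1", "0"]

Dimensional matrix (T×M by f×σ×q×ω×t×m):
  T: [-1 -2 -3 -1  1  0]
  M: [ 0  1  1  0  0  1]
Echelon form has 2 nonzero rows (pivots: f,σ)
Repeat: f,σ; free: q,ω,t,m
RREF:
  r0: [   1    0    1    1   -1   -2]
  r1: [   0    1    1    0    0    1]
Fix exponent of t at 1, q at 0, ω at 0, m at 0; solve each RREF row for its pivot's exponent:
  r0: exp(f) + (-1)·1 = 0 ⇒ exp(f) = 1
  r1: exp(σ) + (0)·1 = 0 ⇒ exp(σ) = 0
Π_3 = f · t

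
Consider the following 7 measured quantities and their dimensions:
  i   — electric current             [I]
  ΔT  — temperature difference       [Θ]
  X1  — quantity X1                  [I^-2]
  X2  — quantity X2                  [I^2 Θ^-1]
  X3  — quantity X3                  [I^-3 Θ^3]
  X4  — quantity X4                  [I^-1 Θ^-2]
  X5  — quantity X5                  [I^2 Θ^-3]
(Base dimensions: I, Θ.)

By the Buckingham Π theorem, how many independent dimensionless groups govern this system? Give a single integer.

5

Write exponents as rows I,Θ / cols i,ΔT,X1,X2,X3,X4,X5:
  I: [ 1  0 -2  2 -3 -1  2]
  Θ: [ 0  1  0 -1  3 -2 -3]
Row reduction gives pivot columns i,ΔT; rank = 2
7 vars − rank 2 = 5 Π groups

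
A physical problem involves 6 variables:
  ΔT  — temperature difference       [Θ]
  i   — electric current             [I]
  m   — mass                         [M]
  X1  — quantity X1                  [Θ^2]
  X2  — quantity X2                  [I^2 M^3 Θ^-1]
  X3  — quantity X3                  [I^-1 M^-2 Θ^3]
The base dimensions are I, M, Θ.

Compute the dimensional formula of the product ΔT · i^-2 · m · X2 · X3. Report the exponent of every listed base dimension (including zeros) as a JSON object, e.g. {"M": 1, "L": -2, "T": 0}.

{"I": -1, "M": 2, "Θ": 3}

Dimensional matrix (I×M×Θ by ΔT×i×m×X1×X2×X3):
  I: [ 0  1  0  0  2 -1]
  M: [ 0  0  1  0  3 -2]
  Θ: [ 1  0  0  2 -1  3]
  [I]: (1)·0+(-2)·1+(1)·0+(1)·2+(1)·-1 = -1
  [M]: (1)·0+(-2)·0+(1)·1+(1)·3+(1)·-2 = 2
  [Θ]: (1)·1+(-2)·0+(1)·0+(1)·-1+(1)·3 = 3
⇒ I^-1 M^2 Θ^3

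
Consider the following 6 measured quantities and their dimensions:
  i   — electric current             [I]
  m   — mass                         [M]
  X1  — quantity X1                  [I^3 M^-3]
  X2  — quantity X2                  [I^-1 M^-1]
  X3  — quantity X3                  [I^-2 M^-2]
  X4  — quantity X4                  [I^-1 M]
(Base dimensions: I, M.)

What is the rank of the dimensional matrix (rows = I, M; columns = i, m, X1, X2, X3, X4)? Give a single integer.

2

Write exponents as rows I,M / cols i,m,X1,X2,X3,X4:
  I: [ 1  0  3 -1 -2 -1]
  M: [ 0  1 -3 -1 -2  1]
Echelon form has 2 nonzero rows (pivots: i,m)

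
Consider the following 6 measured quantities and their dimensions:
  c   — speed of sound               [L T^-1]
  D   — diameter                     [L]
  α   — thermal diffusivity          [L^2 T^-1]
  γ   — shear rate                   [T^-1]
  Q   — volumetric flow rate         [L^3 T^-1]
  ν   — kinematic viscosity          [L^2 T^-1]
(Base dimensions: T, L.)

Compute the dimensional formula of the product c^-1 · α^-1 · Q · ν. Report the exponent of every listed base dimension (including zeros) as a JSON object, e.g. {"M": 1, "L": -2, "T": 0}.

Write exponents as rows T,L / cols c,D,α,γ,Q,ν:
  T: [-1  0 -1 -1 -1 -1]
  L: [ 1  1  2  0  3  2]
  [T]: (-1)·-1+(-1)·-1+(1)·-1+(1)·-1 = 0
  [L]: (-1)·1+(-1)·2+(1)·3+(1)·2 = 2
⇒ L^2

{"T": 0, "L": 2}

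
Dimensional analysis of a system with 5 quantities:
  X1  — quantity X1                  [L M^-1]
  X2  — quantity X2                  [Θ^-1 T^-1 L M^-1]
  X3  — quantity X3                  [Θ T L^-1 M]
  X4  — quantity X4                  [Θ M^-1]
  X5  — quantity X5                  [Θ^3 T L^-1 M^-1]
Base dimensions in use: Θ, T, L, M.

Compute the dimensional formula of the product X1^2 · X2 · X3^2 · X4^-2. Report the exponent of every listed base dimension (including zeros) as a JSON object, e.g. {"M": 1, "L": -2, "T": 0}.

Dimensional matrix (Θ×T×L×M by X1×X2×X3×X4×X5):
  Θ: [ 0 -1  1  1  3]
  T: [ 0 -1  1  0  1]
  L: [ 1  1 -1  0 -1]
  M: [-1 -1  1 -1 -1]
  [Θ]: (2)·0+(1)·-1+(2)·1+(-2)·1 = -1
  [T]: (2)·0+(1)·-1+(2)·1+(-2)·0 = 1
  [L]: (2)·1+(1)·1+(2)·-1+(-2)·0 = 1
  [M]: (2)·-1+(1)·-1+(2)·1+(-2)·-1 = 1
⇒ Θ^-1 T L M

{"Θ": -1, "T": 1, "L": 1, "M": 1}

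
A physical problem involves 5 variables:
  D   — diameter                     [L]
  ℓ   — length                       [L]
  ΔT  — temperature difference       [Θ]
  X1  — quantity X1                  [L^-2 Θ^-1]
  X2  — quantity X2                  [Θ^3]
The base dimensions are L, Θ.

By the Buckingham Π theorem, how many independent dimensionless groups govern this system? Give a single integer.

3

Dimensional matrix (L×Θ by D×ℓ×ΔT×X1×X2):
  L: [ 1  1  0 -2  0]
  Θ: [ 0  0  1 -1  3]
Row reduction gives pivot columns D,ΔT; rank = 2
5 vars − rank 2 = 3 Π groups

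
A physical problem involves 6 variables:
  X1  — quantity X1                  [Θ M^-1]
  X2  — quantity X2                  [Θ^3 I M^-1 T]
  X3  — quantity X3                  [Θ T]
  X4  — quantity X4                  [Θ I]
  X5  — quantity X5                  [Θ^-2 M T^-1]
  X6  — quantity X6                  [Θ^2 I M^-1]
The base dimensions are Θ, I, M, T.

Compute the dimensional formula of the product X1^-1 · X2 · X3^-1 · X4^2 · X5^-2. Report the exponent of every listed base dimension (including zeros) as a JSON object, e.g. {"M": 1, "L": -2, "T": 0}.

Write exponents as rows Θ,I,M,T / cols X1,X2,X3,X4,X5,X6:
  Θ: [ 1  3  1  1 -2  2]
  I: [ 0  1  0  1  0  1]
  M: [-1 -1  0  0  1 -1]
  T: [ 0  1  1  0 -1  0]
  [Θ]: (-1)·1+(1)·3+(-1)·1+(2)·1+(-2)·-2 = 7
  [I]: (-1)·0+(1)·1+(-1)·0+(2)·1+(-2)·0 = 3
  [M]: (-1)·-1+(1)·-1+(-1)·0+(2)·0+(-2)·1 = -2
  [T]: (-1)·0+(1)·1+(-1)·1+(2)·0+(-2)·-1 = 2
⇒ Θ^7 I^3 M^-2 T^2

{"Θ": 7, "I": 3, "M": -2, "T": 2}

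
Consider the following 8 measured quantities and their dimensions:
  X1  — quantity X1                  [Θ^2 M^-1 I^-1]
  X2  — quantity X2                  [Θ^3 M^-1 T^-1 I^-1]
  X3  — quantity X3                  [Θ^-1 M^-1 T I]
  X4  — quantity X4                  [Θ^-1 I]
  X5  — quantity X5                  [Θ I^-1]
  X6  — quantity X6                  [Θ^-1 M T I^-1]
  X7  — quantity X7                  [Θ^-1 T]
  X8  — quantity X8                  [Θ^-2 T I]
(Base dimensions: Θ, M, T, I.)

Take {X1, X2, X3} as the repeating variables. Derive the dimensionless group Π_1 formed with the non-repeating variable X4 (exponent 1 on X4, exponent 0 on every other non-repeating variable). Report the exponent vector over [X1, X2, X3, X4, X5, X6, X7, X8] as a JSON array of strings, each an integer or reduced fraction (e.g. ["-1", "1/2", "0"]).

Dimensional matrix (Θ×M×T×I by X1×X2×X3×X4×X5×X6×X7×X8):
  Θ: [ 2  3 -1 -1  1 -1 -1 -2]
  M: [-1 -1 -1  0  0  1  0  0]
  T: [ 0 -1  1  0  0  1  1  1]
  I: [-1 -1  1  1 -1 -1  0  1]
RREF → pivots at {X1,X2,X3} ⇒ r = 3
Repeat: X1,X2,X3; free: X4,X5,X6,X7,X8
RREF:
  r0: [   1    0    0   -1    1    2    1    0]
  r1: [   0    1    0  1/2 -1/2   -2   -1 -1/2]
  r2: [   0    0    1  1/2 -1/2   -1    0  1/2]
  r3: [   0    0    0    0    0    0    0    0]
Fix exponent of X4 at 1, X5 at 0, X6 at 0, X7 at 0, X8 at 0; solve each RREF row for its pivot's exponent:
  r0: exp(X1) + (-1)·1 = 0 ⇒ exp(X1) = 1
  r1: exp(X2) + (1/2)·1 = 0 ⇒ exp(X2) = -1/2
  r2: exp(X3) + (1/2)·1 = 0 ⇒ exp(X3) = -1/2
Π_1 = X1 · X2^(-1/2) · X3^(-1/2) · X4

["1", "-1/2", "-1/2", "1", "0", "0", "0", "0"]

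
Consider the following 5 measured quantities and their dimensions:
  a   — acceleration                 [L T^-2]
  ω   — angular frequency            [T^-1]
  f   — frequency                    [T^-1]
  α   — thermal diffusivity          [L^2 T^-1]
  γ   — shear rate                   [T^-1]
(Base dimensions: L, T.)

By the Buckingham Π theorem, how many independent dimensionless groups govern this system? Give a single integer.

Exponent matrix [L,T] × [a,ω,f,α,γ]:
  L: [ 1  0  0  2  0]
  T: [-2 -1 -1 -1 -1]
RREF → pivots at {a,ω} ⇒ r = 2
5 vars − rank 2 = 3 Π groups

3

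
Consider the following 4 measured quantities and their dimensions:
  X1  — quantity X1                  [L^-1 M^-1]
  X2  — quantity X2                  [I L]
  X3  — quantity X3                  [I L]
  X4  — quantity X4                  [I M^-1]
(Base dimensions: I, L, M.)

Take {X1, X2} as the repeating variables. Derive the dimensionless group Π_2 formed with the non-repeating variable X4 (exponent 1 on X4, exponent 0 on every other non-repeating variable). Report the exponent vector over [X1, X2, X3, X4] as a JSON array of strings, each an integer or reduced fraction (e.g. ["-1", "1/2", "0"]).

["-1", "-1", "0", "1"]

Exponent matrix [I,L,M] × [X1,X2,X3,X4]:
  I: [ 0  1  1  1]
  L: [-1  1  1  0]
  M: [-1  0  0 -1]
Row reduction gives pivot columns X1,X2; rank = 2
Pivot set = {X1,X2}, free = {X3,X4}
RREF:
  r0: [   1    0    0    1]
  r1: [   0    1    1    1]
  r2: [   0    0    0    0]
Fix exponent of X4 at 1, X3 at 0; solve each RREF row for its pivot's exponent:
  r0: exp(X1) + (1)·1 = 0 ⇒ exp(X1) = -1
  r1: exp(X2) + (1)·1 = 0 ⇒ exp(X2) = -1
Π_2 = X1^-1 · X2^-1 · X4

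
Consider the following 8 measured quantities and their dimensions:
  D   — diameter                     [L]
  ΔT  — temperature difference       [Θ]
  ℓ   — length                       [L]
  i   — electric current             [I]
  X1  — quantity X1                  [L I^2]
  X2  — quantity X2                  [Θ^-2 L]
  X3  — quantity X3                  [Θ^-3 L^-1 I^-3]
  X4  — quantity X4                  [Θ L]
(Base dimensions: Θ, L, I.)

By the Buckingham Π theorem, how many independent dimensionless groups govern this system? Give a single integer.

5

Write exponents as rows Θ,L,I / cols D,ΔT,ℓ,i,X1,X2,X3,X4:
  Θ: [ 0  1  0  0  0 -2 -3  1]
  L: [ 1  0  1  0  1  1 -1  1]
  I: [ 0  0  0  1  2  0 -3  0]
RREF → pivots at {D,ΔT,i} ⇒ r = 3
n=8, r=3 ⇒ 5 dimensionless groups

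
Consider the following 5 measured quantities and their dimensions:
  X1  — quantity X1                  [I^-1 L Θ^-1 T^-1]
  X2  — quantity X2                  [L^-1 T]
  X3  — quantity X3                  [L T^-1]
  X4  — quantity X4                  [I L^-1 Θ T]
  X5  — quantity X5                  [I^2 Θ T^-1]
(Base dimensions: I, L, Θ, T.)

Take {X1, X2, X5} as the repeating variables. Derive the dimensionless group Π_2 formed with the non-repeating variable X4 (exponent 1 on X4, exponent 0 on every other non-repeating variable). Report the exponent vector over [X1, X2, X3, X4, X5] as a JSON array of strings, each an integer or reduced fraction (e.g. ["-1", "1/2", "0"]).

["1", "0", "0", "1", "0"]

Exponent matrix [I,L,Θ,T] × [X1,X2,X3,X4,X5]:
  I: [-1  0  0  1  2]
  L: [ 1 -1  1 -1  0]
  Θ: [-1  0  0  1  1]
  T: [-1  1 -1  1 -1]
Echelon form has 3 nonzero rows (pivots: X1,X2,X5)
Pivot set = {X1,X2,X5}, free = {X3,X4}
RREF:
  r0: [   1    0    0   -1    0]
  r1: [   0    1   -1    0    0]
  r2: [   0    0    0    0    1]
  r3: [   0    0    0    0    0]
Fix exponent of X4 at 1, X3 at 0; solve each RREF row for its pivot's exponent:
  r0: exp(X1) + (-1)·1 = 0 ⇒ exp(X1) = 1
  r1: exp(X2) + (0)·1 = 0 ⇒ exp(X2) = 0
  r2: exp(X5) + (0)·1 = 0 ⇒ exp(X5) = 0
Π_2 = X1 · X4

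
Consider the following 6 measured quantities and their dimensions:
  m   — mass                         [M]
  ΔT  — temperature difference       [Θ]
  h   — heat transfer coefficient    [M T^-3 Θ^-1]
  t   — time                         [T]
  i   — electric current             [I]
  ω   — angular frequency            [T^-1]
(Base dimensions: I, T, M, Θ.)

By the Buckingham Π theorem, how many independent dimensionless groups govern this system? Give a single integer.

2

Write exponents as rows I,T,M,Θ / cols m,ΔT,h,t,i,ω:
  I: [ 0  0  0  0  1  0]
  T: [ 0  0 -3  1  0 -1]
  M: [ 1  0  1  0  0  0]
  Θ: [ 0  1 -1  0  0  0]
Echelon form has 4 nonzero rows (pivots: m,ΔT,h,i)
6 vars − rank 4 = 2 Π groups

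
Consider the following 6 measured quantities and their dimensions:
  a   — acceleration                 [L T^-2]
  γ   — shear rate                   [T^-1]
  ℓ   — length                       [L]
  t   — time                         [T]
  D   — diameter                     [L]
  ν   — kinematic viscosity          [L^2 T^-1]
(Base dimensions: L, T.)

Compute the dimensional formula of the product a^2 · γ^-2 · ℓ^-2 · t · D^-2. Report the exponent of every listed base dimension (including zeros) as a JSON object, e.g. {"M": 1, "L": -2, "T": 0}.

Dimensional matrix (L×T by a×γ×ℓ×t×D×ν):
  L: [ 1  0  1  0  1  2]
  T: [-2 -1  0  1  0 -1]
  [L]: (2)·1+(-2)·0+(-2)·1+(1)·0+(-2)·1 = -2
  [T]: (2)·-2+(-2)·-1+(-2)·0+(1)·1+(-2)·0 = -1
⇒ L^-2 T^-1

{"L": -2, "T": -1}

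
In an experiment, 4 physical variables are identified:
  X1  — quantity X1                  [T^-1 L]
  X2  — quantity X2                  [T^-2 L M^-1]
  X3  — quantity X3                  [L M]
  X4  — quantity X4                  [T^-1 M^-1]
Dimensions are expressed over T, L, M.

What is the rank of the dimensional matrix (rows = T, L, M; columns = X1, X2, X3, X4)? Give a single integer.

2

Exponent matrix [T,L,M] × [X1,X2,X3,X4]:
  T: [-1 -2  0 -1]
  L: [ 1  1  1  0]
  M: [ 0 -1  1 -1]
RREF → pivots at {X1,X2} ⇒ r = 2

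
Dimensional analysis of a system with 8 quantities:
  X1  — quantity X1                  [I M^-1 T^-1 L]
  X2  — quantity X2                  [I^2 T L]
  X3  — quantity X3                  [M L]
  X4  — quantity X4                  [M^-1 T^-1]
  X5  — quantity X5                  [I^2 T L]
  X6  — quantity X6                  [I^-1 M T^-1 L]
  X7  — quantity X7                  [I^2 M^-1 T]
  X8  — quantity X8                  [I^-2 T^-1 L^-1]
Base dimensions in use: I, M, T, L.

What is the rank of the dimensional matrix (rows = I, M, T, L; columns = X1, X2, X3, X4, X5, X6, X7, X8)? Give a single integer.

3

Dimensional matrix (I×M×T×L by X1×X2×X3×X4×X5×X6×X7×X8):
  I: [ 1  2  0  0  2 -1  2 -2]
  M: [-1  0  1 -1  0  1 -1  0]
  T: [-1  1  0 -1  1 -1  1 -1]
  L: [ 1  1  1  0  1  1  0 -1]
Row reduction gives pivot columns X1,X2,X3; rank = 3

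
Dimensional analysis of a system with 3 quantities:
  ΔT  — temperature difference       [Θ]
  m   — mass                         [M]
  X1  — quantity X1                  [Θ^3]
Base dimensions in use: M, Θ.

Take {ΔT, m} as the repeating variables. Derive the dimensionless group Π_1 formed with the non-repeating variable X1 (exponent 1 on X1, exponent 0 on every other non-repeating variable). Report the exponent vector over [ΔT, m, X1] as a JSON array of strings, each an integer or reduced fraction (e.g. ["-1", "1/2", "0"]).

["-3", "0", "1"]

Dimensional matrix (M×Θ by ΔT×m×X1):
  M: [ 0  1  0]
  Θ: [ 1  0  3]
Echelon form has 2 nonzero rows (pivots: ΔT,m)
Pivot set = {ΔT,m}, free = {X1}
RREF:
  r0: [   1    0    3]
  r1: [   0    1    0]
Fix exponent of X1 at 1; solve each RREF row for its pivot's exponent:
  r0: exp(ΔT) + (3)·1 = 0 ⇒ exp(ΔT) = -3
  r1: exp(m) + (0)·1 = 0 ⇒ exp(m) = 0
Π_1 = ΔT^-3 · X1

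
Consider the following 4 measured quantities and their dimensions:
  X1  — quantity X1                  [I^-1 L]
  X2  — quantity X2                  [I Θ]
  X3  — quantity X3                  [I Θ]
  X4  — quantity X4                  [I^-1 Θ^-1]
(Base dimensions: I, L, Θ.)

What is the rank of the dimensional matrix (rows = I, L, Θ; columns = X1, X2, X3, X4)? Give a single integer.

2

Write exponents as rows I,L,Θ / cols X1,X2,X3,X4:
  I: [-1  1  1 -1]
  L: [ 1  0  0  0]
  Θ: [ 0  1  1 -1]
Row reduction gives pivot columns X1,X2; rank = 2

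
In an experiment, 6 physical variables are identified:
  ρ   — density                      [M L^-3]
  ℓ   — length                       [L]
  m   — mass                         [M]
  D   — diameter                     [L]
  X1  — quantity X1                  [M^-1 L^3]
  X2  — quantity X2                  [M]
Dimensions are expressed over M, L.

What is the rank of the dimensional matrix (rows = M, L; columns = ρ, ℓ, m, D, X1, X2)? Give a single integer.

Exponent matrix [M,L] × [ρ,ℓ,m,D,X1,X2]:
  M: [ 1  0  1  0 -1  1]
  L: [-3  1  0  1  3  0]
Row reduction gives pivot columns ρ,ℓ; rank = 2

2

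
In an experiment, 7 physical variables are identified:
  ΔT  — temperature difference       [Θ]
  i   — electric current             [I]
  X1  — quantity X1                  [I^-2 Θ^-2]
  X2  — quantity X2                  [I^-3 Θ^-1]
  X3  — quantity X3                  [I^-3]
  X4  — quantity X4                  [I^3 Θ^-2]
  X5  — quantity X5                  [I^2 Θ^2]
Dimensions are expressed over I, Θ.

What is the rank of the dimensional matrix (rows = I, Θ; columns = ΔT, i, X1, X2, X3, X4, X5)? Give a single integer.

Dimensional matrix (I×Θ by ΔT×i×X1×X2×X3×X4×X5):
  I: [ 0  1 -2 -3 -3  3  2]
  Θ: [ 1  0 -2 -1  0 -2  2]
Echelon form has 2 nonzero rows (pivots: ΔT,i)

2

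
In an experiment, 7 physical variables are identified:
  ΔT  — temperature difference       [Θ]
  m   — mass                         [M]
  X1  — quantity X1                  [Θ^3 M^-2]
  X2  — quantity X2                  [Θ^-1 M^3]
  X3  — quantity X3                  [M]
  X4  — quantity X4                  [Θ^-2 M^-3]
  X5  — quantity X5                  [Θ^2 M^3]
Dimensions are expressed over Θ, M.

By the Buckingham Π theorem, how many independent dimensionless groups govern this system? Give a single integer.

5

Exponent matrix [Θ,M] × [ΔT,m,X1,X2,X3,X4,X5]:
  Θ: [ 1  0  3 -1  0 -2  2]
  M: [ 0  1 -2  3  1 -3  3]
Echelon form has 2 nonzero rows (pivots: ΔT,m)
Π count = n − r = 7 − 2 = 5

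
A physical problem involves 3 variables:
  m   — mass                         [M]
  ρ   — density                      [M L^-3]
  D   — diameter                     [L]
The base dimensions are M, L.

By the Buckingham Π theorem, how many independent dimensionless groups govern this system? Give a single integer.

1

Write exponents as rows M,L / cols m,ρ,D:
  M: [ 1  1  0]
  L: [ 0 -3  1]
Echelon form has 2 nonzero rows (pivots: m,ρ)
n=3, r=2 ⇒ 1 dimensionless group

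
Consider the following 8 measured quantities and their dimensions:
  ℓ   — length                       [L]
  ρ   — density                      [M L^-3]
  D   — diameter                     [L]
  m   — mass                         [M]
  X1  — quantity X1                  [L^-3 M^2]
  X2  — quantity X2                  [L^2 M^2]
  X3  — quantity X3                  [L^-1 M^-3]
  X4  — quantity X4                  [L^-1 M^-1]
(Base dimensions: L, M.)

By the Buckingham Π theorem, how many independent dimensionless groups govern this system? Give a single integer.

6

Exponent matrix [L,M] × [ℓ,ρ,D,m,X1,X2,X3,X4]:
  L: [ 1 -3  1  0 -3  2 -1 -1]
  M: [ 0  1  0  1  2  2 -3 -1]
RREF → pivots at {ℓ,ρ} ⇒ r = 2
Π count = n − r = 8 − 2 = 6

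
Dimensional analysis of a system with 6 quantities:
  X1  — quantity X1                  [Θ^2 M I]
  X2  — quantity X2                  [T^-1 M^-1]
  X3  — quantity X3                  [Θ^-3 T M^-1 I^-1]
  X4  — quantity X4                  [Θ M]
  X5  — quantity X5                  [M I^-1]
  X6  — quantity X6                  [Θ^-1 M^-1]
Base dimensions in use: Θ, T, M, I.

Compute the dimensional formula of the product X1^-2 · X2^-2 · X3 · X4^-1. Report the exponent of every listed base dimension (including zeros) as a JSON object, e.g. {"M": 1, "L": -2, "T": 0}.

{"Θ": -8, "T": 3, "M": -2, "I": -3}

Dimensional matrix (Θ×T×M×I by X1×X2×X3×X4×X5×X6):
  Θ: [ 2  0 -3  1  0 -1]
  T: [ 0 -1  1  0  0  0]
  M: [ 1 -1 -1  1  1 -1]
  I: [ 1  0 -1  0 -1  0]
  [Θ]: (-2)·2+(-2)·0+(1)·-3+(-1)·1 = -8
  [T]: (-2)·0+(-2)·-1+(1)·1+(-1)·0 = 3
  [M]: (-2)·1+(-2)·-1+(1)·-1+(-1)·1 = -2
  [I]: (-2)·1+(-2)·0+(1)·-1+(-1)·0 = -3
⇒ Θ^-8 T^3 M^-2 I^-3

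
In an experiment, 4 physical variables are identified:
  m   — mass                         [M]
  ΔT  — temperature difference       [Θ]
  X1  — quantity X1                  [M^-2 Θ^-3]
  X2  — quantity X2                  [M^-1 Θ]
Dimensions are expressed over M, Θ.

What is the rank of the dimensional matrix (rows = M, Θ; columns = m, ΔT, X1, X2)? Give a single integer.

2

Exponent matrix [M,Θ] × [m,ΔT,X1,X2]:
  M: [ 1  0 -2 -1]
  Θ: [ 0  1 -3  1]
RREF → pivots at {m,ΔT} ⇒ r = 2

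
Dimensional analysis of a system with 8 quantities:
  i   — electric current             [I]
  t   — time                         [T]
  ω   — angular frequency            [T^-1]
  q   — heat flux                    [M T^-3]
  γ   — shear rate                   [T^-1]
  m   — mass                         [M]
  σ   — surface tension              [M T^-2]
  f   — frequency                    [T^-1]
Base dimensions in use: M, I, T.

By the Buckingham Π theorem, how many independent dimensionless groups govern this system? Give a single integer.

Dimensional matrix (M×I×T by i×t×ω×q×γ×m×σ×f):
  M: [ 0  0  0  1  0  1  1  0]
  I: [ 1  0  0  0  0  0  0  0]
  T: [ 0  1 -1 -3 -1  0 -2 -1]
RREF → pivots at {i,t,q} ⇒ r = 3
Π count = n − r = 8 − 3 = 5

5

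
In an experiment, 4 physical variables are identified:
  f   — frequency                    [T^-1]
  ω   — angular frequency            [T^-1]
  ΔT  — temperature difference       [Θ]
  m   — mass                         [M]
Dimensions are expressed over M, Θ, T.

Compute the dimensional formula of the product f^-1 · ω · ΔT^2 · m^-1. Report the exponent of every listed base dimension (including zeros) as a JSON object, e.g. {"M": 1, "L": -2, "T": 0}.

Write exponents as rows M,Θ,T / cols f,ω,ΔT,m:
  M: [ 0  0  0  1]
  Θ: [ 0  0  1  0]
  T: [-1 -1  0  0]
  [M]: (-1)·0+(1)·0+(2)·0+(-1)·1 = -1
  [Θ]: (-1)·0+(1)·0+(2)·1+(-1)·0 = 2
  [T]: (-1)·-1+(1)·-1+(2)·0+(-1)·0 = 0
⇒ M^-1 Θ^2

{"M": -1, "Θ": 2, "T": 0}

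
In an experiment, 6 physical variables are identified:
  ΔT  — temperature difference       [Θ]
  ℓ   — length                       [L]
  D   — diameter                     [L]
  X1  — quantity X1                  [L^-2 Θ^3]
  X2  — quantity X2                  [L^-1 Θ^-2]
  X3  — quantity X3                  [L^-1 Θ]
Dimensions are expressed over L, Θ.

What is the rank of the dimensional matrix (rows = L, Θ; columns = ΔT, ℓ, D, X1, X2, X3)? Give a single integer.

Exponent matrix [L,Θ] × [ΔT,ℓ,D,X1,X2,X3]:
  L: [ 0  1  1 -2 -1 -1]
  Θ: [ 1  0  0  3 -2  1]
Echelon form has 2 nonzero rows (pivots: ΔT,ℓ)

2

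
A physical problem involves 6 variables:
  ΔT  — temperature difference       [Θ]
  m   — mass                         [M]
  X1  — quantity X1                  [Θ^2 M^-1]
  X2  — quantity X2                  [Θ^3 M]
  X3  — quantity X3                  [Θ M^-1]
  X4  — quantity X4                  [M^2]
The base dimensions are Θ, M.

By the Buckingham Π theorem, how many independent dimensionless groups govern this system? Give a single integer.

4

Write exponents as rows Θ,M / cols ΔT,m,X1,X2,X3,X4:
  Θ: [ 1  0  2  3  1  0]
  M: [ 0  1 -1  1 -1  2]
Echelon form has 2 nonzero rows (pivots: ΔT,m)
Π count = n − r = 6 − 2 = 4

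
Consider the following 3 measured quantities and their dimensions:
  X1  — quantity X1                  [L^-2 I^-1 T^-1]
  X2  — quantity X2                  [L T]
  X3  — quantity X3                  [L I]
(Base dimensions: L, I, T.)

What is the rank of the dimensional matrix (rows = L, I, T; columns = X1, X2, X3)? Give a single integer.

2

Dimensional matrix (L×I×T by X1×X2×X3):
  L: [-2  1  1]
  I: [-1  0  1]
  T: [-1  1  0]
Echelon form has 2 nonzero rows (pivots: X1,X2)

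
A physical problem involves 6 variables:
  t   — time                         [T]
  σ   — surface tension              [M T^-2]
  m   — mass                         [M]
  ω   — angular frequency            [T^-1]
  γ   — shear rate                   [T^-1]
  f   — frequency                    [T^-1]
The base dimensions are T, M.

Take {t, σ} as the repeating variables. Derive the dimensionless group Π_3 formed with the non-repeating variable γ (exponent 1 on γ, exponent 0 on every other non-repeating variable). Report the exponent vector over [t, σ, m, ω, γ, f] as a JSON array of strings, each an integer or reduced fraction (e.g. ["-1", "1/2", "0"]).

Write exponents as rows T,M / cols t,σ,m,ω,γ,f:
  T: [ 1 -2  0 -1 -1 -1]
  M: [ 0  1  1  0  0  0]
RREF → pivots at {t,σ} ⇒ r = 2
Pivot set = {t,σ}, free = {m,ω,γ,f}
RREF:
  r0: [   1    0    2   -1   -1   -1]
  r1: [   0    1    1    0    0    0]
Fix exponent of γ at 1, m at 0, ω at 0, f at 0; solve each RREF row for its pivot's exponent:
  r0: exp(t) + (-1)·1 = 0 ⇒ exp(t) = 1
  r1: exp(σ) + (0)·1 = 0 ⇒ exp(σ) = 0
Π_3 = t · γ

["1", "0", "0", "0", "1", "0"]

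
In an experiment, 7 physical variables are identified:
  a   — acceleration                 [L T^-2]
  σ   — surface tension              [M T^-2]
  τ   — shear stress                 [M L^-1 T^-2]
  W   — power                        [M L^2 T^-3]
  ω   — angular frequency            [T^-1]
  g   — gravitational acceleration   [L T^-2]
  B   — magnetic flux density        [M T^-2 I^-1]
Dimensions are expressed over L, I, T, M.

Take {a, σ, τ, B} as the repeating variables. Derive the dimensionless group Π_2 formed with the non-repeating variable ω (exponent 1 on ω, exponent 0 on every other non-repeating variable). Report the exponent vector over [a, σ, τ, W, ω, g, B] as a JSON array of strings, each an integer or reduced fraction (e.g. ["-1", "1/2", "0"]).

Write exponents as rows L,I,T,M / cols a,σ,τ,W,ω,g,B:
  L: [ 1  0 -1  2  0  1  0]
  I: [ 0  0  0  0  0  0 -1]
  T: [-2 -2 -2 -3 -1 -2 -2]
  M: [ 0  1  1  1  0  0  1]
RREF → pivots at {a,σ,τ,B} ⇒ r = 4
Repeat: a,σ,τ,B; free: W,ω,g
RREF:
  r0: [   1    0    0  1/2  1/2    1    0]
  r1: [   0    1    0  5/2 -1/2    0    0]
  r2: [   0    0    1 -3/2  1/2    0    0]
  r3: [   0    0    0    0    0    0    1]
Fix exponent of ω at 1, W at 0, g at 0; solve each RREF row for its pivot's exponent:
  r0: exp(a) + (1/2)·1 = 0 ⇒ exp(a) = -1/2
  r1: exp(σ) + (-1/2)·1 = 0 ⇒ exp(σ) = 1/2
  r2: exp(τ) + (1/2)·1 = 0 ⇒ exp(τ) = -1/2
  r3: exp(B) + (0)·1 = 0 ⇒ exp(B) = 0
Π_2 = a^(-1/2) · σ^(1/2) · τ^(-1/2) · ω

["-1/2", "1/2", "-1/2", "0", "1", "0", "0"]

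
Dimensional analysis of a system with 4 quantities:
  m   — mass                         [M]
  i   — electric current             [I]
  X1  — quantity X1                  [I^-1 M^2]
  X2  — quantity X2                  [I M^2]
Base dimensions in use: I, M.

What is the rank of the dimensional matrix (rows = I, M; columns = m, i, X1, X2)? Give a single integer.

2

Exponent matrix [I,M] × [m,i,X1,X2]:
  I: [ 0  1 -1  1]
  M: [ 1  0  2  2]
Echelon form has 2 nonzero rows (pivots: m,i)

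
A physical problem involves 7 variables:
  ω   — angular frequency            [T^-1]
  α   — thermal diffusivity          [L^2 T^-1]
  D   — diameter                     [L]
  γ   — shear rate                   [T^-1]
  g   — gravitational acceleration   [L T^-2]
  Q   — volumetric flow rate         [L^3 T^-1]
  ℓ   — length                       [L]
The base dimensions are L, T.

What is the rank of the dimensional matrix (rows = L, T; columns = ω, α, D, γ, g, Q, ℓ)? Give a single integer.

2

Exponent matrix [L,T] × [ω,α,D,γ,g,Q,ℓ]:
  L: [ 0  2  1  0  1  3  1]
  T: [-1 -1  0 -1 -2 -1  0]
Row reduction gives pivot columns ω,α; rank = 2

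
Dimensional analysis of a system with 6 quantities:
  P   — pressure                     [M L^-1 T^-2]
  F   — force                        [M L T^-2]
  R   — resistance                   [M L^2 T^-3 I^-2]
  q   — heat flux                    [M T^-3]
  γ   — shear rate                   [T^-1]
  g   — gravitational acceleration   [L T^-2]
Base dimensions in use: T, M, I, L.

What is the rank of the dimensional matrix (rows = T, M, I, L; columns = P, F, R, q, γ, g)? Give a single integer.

Write exponents as rows T,M,I,L / cols P,F,R,q,γ,g:
  T: [-2 -2 -3 -3 -1 -2]
  M: [ 1  1  1  1  0  0]
  I: [ 0  0 -2  0  0  0]
  L: [-1  1  2  0  0  1]
Echelon form has 4 nonzero rows (pivots: P,F,R,q)

4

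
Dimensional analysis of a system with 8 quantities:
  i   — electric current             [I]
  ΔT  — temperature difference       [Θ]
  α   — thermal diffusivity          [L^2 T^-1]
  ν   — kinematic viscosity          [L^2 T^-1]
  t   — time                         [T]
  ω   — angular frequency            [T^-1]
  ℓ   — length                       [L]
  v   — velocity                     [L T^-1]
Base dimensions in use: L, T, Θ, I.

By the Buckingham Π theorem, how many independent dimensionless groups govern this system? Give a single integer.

4

Write exponents as rows L,T,Θ,I / cols i,ΔT,α,ν,t,ω,ℓ,v:
  L: [ 0  0  2  2  0  0  1  1]
  T: [ 0  0 -1 -1  1 -1  0 -1]
  Θ: [ 0  1  0  0  0  0  0  0]
  I: [ 1  0  0  0  0  0  0  0]
RREF → pivots at {i,ΔT,α,t} ⇒ r = 4
n=8, r=4 ⇒ 4 dimensionless groups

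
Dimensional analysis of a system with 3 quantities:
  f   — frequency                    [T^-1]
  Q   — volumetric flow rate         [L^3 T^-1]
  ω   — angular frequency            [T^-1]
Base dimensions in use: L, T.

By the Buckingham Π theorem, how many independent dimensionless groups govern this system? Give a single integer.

Dimensional matrix (L×T by f×Q×ω):
  L: [ 0  3  0]
  T: [-1 -1 -1]
Echelon form has 2 nonzero rows (pivots: f,Q)
Π count = n − r = 3 − 2 = 1

1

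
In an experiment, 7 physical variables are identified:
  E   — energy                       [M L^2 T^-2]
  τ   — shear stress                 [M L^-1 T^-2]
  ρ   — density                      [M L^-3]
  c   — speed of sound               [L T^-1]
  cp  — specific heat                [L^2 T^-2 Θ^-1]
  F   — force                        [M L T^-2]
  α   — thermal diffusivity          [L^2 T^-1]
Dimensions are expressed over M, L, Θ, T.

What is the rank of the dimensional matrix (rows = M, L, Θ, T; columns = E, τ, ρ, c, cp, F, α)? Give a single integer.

4

Dimensional matrix (M×L×Θ×T by E×τ×ρ×c×cp×F×α):
  M: [ 1  1  1  0  0  1  0]
  L: [ 2 -1 -3  1  2  1  2]
  Θ: [ 0  0  0  0 -1  0  0]
  T: [-2 -2  0 -1 -2 -2 -1]
RREF → pivots at {E,τ,ρ,cp} ⇒ r = 4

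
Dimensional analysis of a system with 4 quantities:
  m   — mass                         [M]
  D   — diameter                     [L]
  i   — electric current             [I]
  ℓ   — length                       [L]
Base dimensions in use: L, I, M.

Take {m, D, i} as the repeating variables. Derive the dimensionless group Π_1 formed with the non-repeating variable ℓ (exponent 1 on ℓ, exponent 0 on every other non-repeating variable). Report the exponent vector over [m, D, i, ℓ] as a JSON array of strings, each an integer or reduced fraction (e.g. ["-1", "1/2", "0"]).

["0", "-1", "0", "1"]

Write exponents as rows L,I,M / cols m,D,i,ℓ:
  L: [ 0  1  0  1]
  I: [ 0  0  1  0]
  M: [ 1  0  0  0]
Echelon form has 3 nonzero rows (pivots: m,D,i)
Repeat: m,D,i; free: ℓ
RREF:
  r0: [   1    0    0    0]
  r1: [   0    1    0    1]
  r2: [   0    0    1    0]
Fix exponent of ℓ at 1; solve each RREF row for its pivot's exponent:
  r0: exp(m) + (0)·1 = 0 ⇒ exp(m) = 0
  r1: exp(D) + (1)·1 = 0 ⇒ exp(D) = -1
  r2: exp(i) + (0)·1 = 0 ⇒ exp(i) = 0
Π_1 = D^-1 · ℓ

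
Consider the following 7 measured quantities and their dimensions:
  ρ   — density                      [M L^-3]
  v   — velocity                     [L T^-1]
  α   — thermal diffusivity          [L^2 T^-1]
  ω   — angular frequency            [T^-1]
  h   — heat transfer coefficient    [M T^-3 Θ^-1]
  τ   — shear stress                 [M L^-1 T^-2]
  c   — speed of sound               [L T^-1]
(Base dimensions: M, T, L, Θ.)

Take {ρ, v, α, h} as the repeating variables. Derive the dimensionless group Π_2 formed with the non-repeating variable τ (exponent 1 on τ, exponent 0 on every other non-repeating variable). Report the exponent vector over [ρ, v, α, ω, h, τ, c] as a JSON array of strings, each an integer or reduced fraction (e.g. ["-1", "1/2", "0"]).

["-1", "-2", "0", "0", "0", "1", "0"]

Dimensional matrix (M×T×L×Θ by ρ×v×α×ω×h×τ×c):
  M: [ 1  0  0  0  1  1  0]
  T: [ 0 -1 -1 -1 -3 -2 -1]
  L: [-3  1  2  0  0 -1  1]
  Θ: [ 0  0  0  0 -1  0  0]
Row reduction gives pivot columns ρ,v,α,h; rank = 4
Pivot set = {ρ,v,α,h}, free = {ω,τ,c}
RREF:
  r0: [   1    0    0    0    0    1    0]
  r1: [   0    1    0    2    0    2    1]
  r2: [   0    0    1   -1    0    0    0]
  r3: [   0    0    0    0    1    0    0]
Fix exponent of τ at 1, ω at 0, c at 0; solve each RREF row for its pivot's exponent:
  r0: exp(ρ) + (1)·1 = 0 ⇒ exp(ρ) = -1
  r1: exp(v) + (2)·1 = 0 ⇒ exp(v) = -2
  r2: exp(α) + (0)·1 = 0 ⇒ exp(α) = 0
  r3: exp(h) + (0)·1 = 0 ⇒ exp(h) = 0
Π_2 = ρ^-1 · v^-2 · τ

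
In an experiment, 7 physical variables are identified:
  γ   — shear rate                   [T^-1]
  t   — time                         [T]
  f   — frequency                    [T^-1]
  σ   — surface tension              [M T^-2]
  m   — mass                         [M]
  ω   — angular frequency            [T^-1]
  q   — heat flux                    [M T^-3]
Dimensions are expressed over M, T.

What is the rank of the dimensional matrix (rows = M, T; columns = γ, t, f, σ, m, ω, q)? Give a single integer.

Exponent matrix [M,T] × [γ,t,f,σ,m,ω,q]:
  M: [ 0  0  0  1  1  0  1]
  T: [-1  1 -1 -2  0 -1 -3]
RREF → pivots at {γ,σ} ⇒ r = 2

2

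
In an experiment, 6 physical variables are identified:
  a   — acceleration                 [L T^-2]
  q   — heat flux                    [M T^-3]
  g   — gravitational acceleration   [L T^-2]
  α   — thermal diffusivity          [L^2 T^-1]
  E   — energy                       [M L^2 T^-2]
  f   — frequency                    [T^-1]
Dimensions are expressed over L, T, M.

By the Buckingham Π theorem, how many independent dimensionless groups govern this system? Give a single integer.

Write exponents as rows L,T,M / cols a,q,g,α,E,f:
  L: [ 1  0  1  2  2  0]
  T: [-2 -3 -2 -1 -2 -1]
  M: [ 0  1  0  0  1  0]
RREF → pivots at {a,q,α} ⇒ r = 3
6 vars − rank 3 = 3 Π groups

3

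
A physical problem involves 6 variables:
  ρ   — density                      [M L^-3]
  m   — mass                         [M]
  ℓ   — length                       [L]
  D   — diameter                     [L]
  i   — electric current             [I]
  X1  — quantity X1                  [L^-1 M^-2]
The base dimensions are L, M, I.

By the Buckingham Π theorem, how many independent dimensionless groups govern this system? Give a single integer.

Write exponents as rows L,M,I / cols ρ,m,ℓ,D,i,X1:
  L: [-3  0  1  1  0 -1]
  M: [ 1  1  0  0  0 -2]
  I: [ 0  0  0  0  1  0]
Row reduction gives pivot columns ρ,m,i; rank = 3
Π count = n − r = 6 − 3 = 3

3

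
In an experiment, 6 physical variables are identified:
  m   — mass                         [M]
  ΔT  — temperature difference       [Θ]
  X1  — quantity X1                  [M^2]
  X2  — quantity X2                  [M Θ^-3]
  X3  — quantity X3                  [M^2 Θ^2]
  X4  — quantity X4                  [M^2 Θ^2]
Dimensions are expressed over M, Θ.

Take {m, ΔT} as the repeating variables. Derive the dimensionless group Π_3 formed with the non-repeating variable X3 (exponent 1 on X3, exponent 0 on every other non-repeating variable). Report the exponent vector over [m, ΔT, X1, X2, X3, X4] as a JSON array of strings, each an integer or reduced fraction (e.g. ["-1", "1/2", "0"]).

["-2", "-2", "0", "0", "1", "0"]

Exponent matrix [M,Θ] × [m,ΔT,X1,X2,X3,X4]:
  M: [ 1  0  2  1  2  2]
  Θ: [ 0  1  0 -3  2  2]
Echelon form has 2 nonzero rows (pivots: m,ΔT)
Pivot set = {m,ΔT}, free = {X1,X2,X3,X4}
RREF:
  r0: [   1    0    2    1    2    2]
  r1: [   0    1    0   -3    2    2]
Fix exponent of X3 at 1, X1 at 0, X2 at 0, X4 at 0; solve each RREF row for its pivot's exponent:
  r0: exp(m) + (2)·1 = 0 ⇒ exp(m) = -2
  r1: exp(ΔT) + (2)·1 = 0 ⇒ exp(ΔT) = -2
Π_3 = m^-2 · ΔT^-2 · X3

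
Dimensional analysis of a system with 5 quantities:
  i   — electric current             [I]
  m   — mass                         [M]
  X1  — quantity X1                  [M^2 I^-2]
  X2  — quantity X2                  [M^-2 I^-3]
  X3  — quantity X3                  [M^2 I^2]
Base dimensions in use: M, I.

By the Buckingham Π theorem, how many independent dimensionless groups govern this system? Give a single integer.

Exponent matrix [M,I] × [i,m,X1,X2,X3]:
  M: [ 0  1  2 -2  2]
  I: [ 1  0 -2 -3  2]
Echelon form has 2 nonzero rows (pivots: i,m)
n=5, r=2 ⇒ 3 dimensionless groups

3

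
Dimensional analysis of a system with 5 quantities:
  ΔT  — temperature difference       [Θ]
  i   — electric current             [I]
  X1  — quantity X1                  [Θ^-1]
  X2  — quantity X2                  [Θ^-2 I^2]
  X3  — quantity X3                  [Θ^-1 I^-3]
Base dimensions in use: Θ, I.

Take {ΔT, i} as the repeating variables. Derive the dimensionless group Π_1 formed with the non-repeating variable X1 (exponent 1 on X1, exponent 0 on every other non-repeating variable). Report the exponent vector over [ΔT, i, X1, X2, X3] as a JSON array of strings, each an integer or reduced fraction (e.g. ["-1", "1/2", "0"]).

["1", "0", "1", "0", "0"]

Write exponents as rows Θ,I / cols ΔT,i,X1,X2,X3:
  Θ: [ 1  0 -1 -2 -1]
  I: [ 0  1  0  2 -3]
RREF → pivots at {ΔT,i} ⇒ r = 2
Pivot set = {ΔT,i}, free = {X1,X2,X3}
RREF:
  r0: [   1    0   -1   -2   -1]
  r1: [   0    1    0    2   -3]
Fix exponent of X1 at 1, X2 at 0, X3 at 0; solve each RREF row for its pivot's exponent:
  r0: exp(ΔT) + (-1)·1 = 0 ⇒ exp(ΔT) = 1
  r1: exp(i) + (0)·1 = 0 ⇒ exp(i) = 0
Π_1 = ΔT · X1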